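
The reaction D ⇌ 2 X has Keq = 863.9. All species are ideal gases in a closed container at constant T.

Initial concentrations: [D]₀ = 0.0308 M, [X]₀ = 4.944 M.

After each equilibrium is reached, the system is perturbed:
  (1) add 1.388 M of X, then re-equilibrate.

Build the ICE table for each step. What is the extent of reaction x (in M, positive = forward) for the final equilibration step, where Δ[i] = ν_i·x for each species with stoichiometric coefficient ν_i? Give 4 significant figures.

x = -0.01762 M

Q₀ = 793.6 vs Keq = 863.9 ⇒ Q<K, forward
Step 1:
                    D           X
  init         0.0308       4.944
  Δ          -0.00245      0.0049
  eq          0.02835       4.949
  solve Keq expr → x = 0.00245; check Q = 863.9
Then add 1.388 M of X.
Step 2:
                    D           X
  init        0.02835       6.337
  Δ           0.01762    -0.03523
  eq          0.04597       6.302
  solve Keq expr → x = -0.01762; check Q = 863.9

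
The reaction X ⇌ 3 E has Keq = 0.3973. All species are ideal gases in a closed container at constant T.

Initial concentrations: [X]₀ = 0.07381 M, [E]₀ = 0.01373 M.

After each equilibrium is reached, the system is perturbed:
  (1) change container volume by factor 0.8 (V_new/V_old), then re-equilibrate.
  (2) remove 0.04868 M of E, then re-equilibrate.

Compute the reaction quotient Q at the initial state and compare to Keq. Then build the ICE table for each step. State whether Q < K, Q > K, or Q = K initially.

Q₀ = 3.5067e-05; Q < K (proceeds forward)

Q₀ = 3.5067e-05 vs Keq = 0.3973 ⇒ Q<K, forward
Step 1:
                    X           E
  init        0.07381     0.01373
  Δ          -0.05753      0.1726
  eq          0.01628      0.1863
  solve Keq expr → x = 0.05753; check Q = 0.3973
Then change container volume by factor 0.8 (V_new/V_old).
Step 2:
                    X           E
  init        0.02035      0.2329
  Δ          0.005333      -0.016
  eq          0.02568      0.2169
  solve Keq expr → x = -0.005333; check Q = 0.3973
Then remove 0.04868 M of E.
Step 3:
                    X           E
  init        0.02568      0.1682
  Δ         -0.007895     0.02369
  eq          0.01779      0.1919
  solve Keq expr → x = 0.007895; check Q = 0.3973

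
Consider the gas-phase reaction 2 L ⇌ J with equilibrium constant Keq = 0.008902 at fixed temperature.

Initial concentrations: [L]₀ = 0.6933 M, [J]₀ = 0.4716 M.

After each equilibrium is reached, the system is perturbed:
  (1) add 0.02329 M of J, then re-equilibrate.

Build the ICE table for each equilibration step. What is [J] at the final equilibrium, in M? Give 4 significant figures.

[J]_eq = 0.02381 M

Q₀ = 0.9811 vs Keq = 0.008902 ⇒ Q>K, reverse
Step 1:
                   L          J
  Initial     0.6933     0.4716
  Change      0.8981    -0.4491
  Equil        1.591    0.02255
  solve Keq expr → x = -0.4491; check Q = 0.008902
Then add 0.02329 M of J.
Step 2:
                   L          J
  Initial      1.591    0.04584
  Change     0.04405   -0.02202
  Equil        1.635    0.02381
  solve Keq expr → x = -0.02202; check Q = 0.008902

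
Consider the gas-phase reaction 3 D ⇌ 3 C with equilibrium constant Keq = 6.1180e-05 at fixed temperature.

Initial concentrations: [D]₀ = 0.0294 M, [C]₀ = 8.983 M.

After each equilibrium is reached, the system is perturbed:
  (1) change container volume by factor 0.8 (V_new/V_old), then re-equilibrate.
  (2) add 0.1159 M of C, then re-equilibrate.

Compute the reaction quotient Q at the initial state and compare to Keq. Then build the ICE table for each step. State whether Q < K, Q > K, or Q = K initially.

Q₀ = 2.8525e+07; Q > K (proceeds reverse)

Q₀ = 2.8525e+07 vs Keq = 6.1180e-05 ⇒ Q>K, reverse
Step 1:
                  D         C
  I          0.0294     8.983
  C           8.641    -8.641
  E           8.671    0.3417
  solve Keq expr → x = -2.88; check Q = 6.1180e-05
Then change container volume by factor 0.8 (V_new/V_old).
Step 2:
                  D         C
  I           10.84    0.4271
  C               0         0
  E           10.84    0.4271
  solve Keq expr → x = 0; check Q = 6.1180e-05
Then add 0.1159 M of C.
Step 3:
                  D         C
  I           10.84     0.543
  C          0.1115   -0.1115
  E           10.95    0.4315
  solve Keq expr → x = -0.03717; check Q = 6.1180e-05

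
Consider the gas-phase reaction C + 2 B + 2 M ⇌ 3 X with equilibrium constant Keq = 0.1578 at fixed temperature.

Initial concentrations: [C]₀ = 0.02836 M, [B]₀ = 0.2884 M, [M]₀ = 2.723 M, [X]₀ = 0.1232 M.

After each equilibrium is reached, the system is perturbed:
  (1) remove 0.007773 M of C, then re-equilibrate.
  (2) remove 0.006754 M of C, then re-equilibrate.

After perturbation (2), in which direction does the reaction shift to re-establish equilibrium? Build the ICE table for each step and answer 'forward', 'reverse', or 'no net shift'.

Q₀ = 0.1069 vs Keq = 0.1578 ⇒ Q<K, forward
Step 1:
                    C           B           M           X
  I           0.02836      0.2884       2.723      0.1232
  C         -0.003158   -0.006317   -0.006317    0.009475
  E            0.0252      0.2821       2.717      0.1327
  solve Keq expr → x = 0.003158; check Q = 0.1578
Then remove 0.007773 M of C.
Step 2:
                    C           B           M           X
  I           0.01743      0.2821       2.717      0.1327
  C          0.002655    0.005311    0.005311   -0.007966
  E           0.02008      0.2874       2.722      0.1247
  solve Keq expr → x = -0.002655; check Q = 0.1578
Then remove 0.006754 M of C.
Step 3:
                    C           B           M           X
  I           0.01333      0.2874       2.722      0.1247
  C          0.002589    0.005178    0.005178   -0.007767
  E           0.01592      0.2926       2.727      0.1169
  solve Keq expr → x = -0.002589; check Q = 0.1578

Direction: reverse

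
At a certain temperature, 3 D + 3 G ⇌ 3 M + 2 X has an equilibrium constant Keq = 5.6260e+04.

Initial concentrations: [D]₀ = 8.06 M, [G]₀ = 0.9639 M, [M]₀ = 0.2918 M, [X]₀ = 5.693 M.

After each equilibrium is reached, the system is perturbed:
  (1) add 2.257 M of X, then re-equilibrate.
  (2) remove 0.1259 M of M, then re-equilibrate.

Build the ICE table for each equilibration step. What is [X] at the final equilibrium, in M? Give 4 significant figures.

Q₀ = 0.001717 vs Keq = 5.6260e+04 ⇒ Q<K, forward
Step 1:
                  D         G         M         X
  init         8.06    0.9639    0.2918     5.693
  Δ         -0.9483   -0.9483    0.9483    0.6322
  eq          7.112   0.01556      1.24     6.325
  solve Keq expr → x = 0.3161; check Q = 5.6260e+04
Then add 2.257 M of X.
Step 2:
                  D         G         M         X
  init        7.112   0.01556      1.24     8.582
  Δ        0.003446  0.003446 -0.003446 -0.002297
  eq          7.115   0.01901     1.237      8.58
  solve Keq expr → x = -0.001149; check Q = 5.6260e+04
Then remove 0.1259 M of M.
Step 3:
                  D         G         M         X
  init        7.115   0.01901     1.111      8.58
  Δ         -0.0019   -0.0019    0.0019  0.001267
  eq          7.113   0.01711     1.113     8.581
  solve Keq expr → x = 6.3331e-04; check Q = 5.6260e+04

[X]_eq = 8.581 M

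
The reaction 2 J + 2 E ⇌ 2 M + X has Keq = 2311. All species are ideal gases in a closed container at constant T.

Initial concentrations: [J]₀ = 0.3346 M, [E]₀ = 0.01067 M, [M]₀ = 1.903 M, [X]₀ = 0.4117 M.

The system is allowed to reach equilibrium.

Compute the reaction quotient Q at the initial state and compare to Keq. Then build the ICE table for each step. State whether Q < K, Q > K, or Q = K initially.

Q₀ = 1.1697e+05 vs Keq = 2311 ⇒ Q>K, reverse
Step 1:
                    J           E           M           X
  init         0.3346     0.01067       1.903      0.4117
  Δ           0.05134     0.05134    -0.05134    -0.02567
  eq           0.3859     0.06201       1.852       0.386
  solve Keq expr → x = -0.02567; check Q = 2311

Q₀ = 1.1697e+05; Q > K (proceeds reverse)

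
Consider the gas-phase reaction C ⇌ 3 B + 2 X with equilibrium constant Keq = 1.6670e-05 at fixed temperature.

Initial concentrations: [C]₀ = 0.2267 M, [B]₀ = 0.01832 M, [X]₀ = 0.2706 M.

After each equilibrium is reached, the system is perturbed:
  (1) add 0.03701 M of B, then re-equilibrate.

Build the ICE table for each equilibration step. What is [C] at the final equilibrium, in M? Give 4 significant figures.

Q₀ = 1.9860e-06 vs Keq = 1.6670e-05 ⇒ Q<K, forward
Step 1:
                   C          B          X
  init        0.2267    0.01832     0.2706
  Δ        -0.005854    0.01756    0.01171
  eq          0.2208    0.03588     0.2823
  solve Keq expr → x = 0.005854; check Q = 1.6670e-05
Then add 0.03701 M of B.
Step 2:
                   C          B          X
  init        0.2208    0.07289     0.2823
  Δ          0.01143   -0.03429   -0.02286
  eq          0.2323     0.0386     0.2594
  solve Keq expr → x = -0.01143; check Q = 1.6670e-05

[C]_eq = 0.2323 M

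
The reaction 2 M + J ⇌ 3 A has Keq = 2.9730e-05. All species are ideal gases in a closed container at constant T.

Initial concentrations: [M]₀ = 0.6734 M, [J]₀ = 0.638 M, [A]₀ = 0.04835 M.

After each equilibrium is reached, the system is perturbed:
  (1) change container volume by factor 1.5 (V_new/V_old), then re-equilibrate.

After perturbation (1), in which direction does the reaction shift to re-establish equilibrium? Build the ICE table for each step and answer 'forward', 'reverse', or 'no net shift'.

Q₀ = 3.9068e-04 vs Keq = 2.9730e-05 ⇒ Q>K, reverse
Step 1:
                  M         J         A
  init       0.6734     0.638   0.04835
  Δ         0.01826  0.009131  -0.02739
  eq         0.6917    0.6471   0.02096
  solve Keq expr → x = -0.009131; check Q = 2.9730e-05
Then change container volume by factor 1.5 (V_new/V_old).
Step 2:
                  M         J         A
  init       0.4611    0.4314   0.01397
  Δ               0         0         0
  eq         0.4611    0.4314   0.01397
  solve Keq expr → x = 0; check Q = 2.9730e-05

Direction: no net shift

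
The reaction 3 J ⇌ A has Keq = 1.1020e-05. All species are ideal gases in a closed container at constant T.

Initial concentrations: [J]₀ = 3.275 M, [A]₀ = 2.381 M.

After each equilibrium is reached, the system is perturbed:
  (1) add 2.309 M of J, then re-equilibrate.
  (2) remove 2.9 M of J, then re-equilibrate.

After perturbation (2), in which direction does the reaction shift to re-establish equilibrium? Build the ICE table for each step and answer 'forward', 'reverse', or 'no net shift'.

Q₀ = 0.06778 vs Keq = 1.1020e-05 ⇒ Q>K, reverse
Step 1:
                  J         A
  Initial     3.275     2.381
  Change      7.106    -2.369
  Equil       10.38   0.01233
  solve Keq expr → x = -2.369; check Q = 1.1020e-05
Then add 2.309 M of J.
Step 2:
                  J         A
  Initial     12.69   0.01233
  Change    -0.0301   0.01003
  Equil       12.66   0.02236
  solve Keq expr → x = 0.01003; check Q = 1.1020e-05
Then remove 2.9 M of J.
Step 3:
                  J         A
  Initial      9.76   0.02236
  Change      0.036    -0.012
  Equil       9.796   0.01036
  solve Keq expr → x = -0.012; check Q = 1.1020e-05

Direction: reverse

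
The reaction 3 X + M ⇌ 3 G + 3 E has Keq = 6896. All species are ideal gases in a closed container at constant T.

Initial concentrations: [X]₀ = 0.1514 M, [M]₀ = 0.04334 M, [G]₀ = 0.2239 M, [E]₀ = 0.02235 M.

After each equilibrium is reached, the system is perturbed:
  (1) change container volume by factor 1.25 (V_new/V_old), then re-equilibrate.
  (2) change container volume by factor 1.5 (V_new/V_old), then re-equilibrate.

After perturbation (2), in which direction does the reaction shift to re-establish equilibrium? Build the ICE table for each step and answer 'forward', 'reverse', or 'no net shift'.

Q₀ = 8.3316e-04 vs Keq = 6896 ⇒ Q<K, forward
Step 1:
                    X           M           G           E
  init         0.1514     0.04334      0.2239     0.02235
  Δ           -0.1262    -0.04207      0.1262      0.1262
  eq           0.0252    0.001274      0.3501      0.1485
  solve Keq expr → x = 0.04207; check Q = 6896
Then change container volume by factor 1.25 (V_new/V_old).
Step 2:
                    X           M           G           E
  init        0.02016    0.001019      0.2801      0.1188
  Δ       -7.8872e-04 -2.6291e-04  7.8872e-04  7.8872e-04
  eq          0.01937  7.5644e-04      0.2809      0.1196
  solve Keq expr → x = 2.6291e-04; check Q = 6896
Then change container volume by factor 1.5 (V_new/V_old).
Step 3:
                    X           M           G           E
  init        0.01292  5.0429e-04      0.1872     0.07975
  Δ       -6.9025e-04 -2.3008e-04  6.9025e-04  6.9025e-04
  eq          0.01223  2.7421e-04      0.1879     0.08044
  solve Keq expr → x = 2.3008e-04; check Q = 6896

Direction: forward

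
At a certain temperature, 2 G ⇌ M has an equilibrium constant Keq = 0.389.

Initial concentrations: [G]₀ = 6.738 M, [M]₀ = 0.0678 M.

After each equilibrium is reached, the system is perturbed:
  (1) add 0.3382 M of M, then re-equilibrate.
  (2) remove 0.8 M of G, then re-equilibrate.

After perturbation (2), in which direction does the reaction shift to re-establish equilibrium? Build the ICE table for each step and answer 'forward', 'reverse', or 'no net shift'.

Direction: reverse

Q₀ = 0.001493 vs Keq = 0.389 ⇒ Q<K, forward
Step 1:
                    G           M
  Initial       6.738      0.0678
  Change        -4.34        2.17
  Equil         2.398       2.238
  solve Keq expr → x = 2.17; check Q = 0.389
Then add 0.3382 M of M.
Step 2:
                    G           M
  Initial       2.398       2.576
  Change       0.1397    -0.06987
  Equil         2.538       2.506
  solve Keq expr → x = -0.06987; check Q = 0.389
Then remove 0.8 M of G.
Step 3:
                    G           M
  Initial       1.738       2.506
  Change        0.634      -0.317
  Equil         2.372       2.189
  solve Keq expr → x = -0.317; check Q = 0.389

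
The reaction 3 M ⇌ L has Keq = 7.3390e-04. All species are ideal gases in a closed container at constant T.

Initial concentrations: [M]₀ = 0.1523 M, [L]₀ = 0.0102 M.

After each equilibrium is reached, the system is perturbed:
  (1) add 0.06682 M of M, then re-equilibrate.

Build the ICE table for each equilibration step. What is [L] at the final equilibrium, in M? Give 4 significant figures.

Q₀ = 2.887 vs Keq = 7.3390e-04 ⇒ Q>K, reverse
Step 1:
                   M          L
  Initial     0.1523     0.0102
  Change     0.03059    -0.0102
  Equil       0.1829 4.4893e-06
  solve Keq expr → x = -0.0102; check Q = 7.3390e-04
Then add 0.06682 M of M.
Step 2:
                   M          L
  Initial     0.2497 4.4893e-06
  Change  -2.0804e-05 6.9347e-06
  Equil       0.2497 1.1424e-05
  solve Keq expr → x = 6.9347e-06; check Q = 7.3390e-04

[L]_eq = 1.1424e-05 M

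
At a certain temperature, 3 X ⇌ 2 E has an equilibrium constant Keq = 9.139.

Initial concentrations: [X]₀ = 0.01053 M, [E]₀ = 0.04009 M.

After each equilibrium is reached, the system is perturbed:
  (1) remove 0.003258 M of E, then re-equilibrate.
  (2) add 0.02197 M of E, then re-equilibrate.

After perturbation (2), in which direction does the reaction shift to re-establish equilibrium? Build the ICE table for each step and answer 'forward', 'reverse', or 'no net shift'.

Direction: reverse

Q₀ = 1377 vs Keq = 9.139 ⇒ Q>K, reverse
Step 1:
                    X           E
  Initial     0.01053     0.04009
  Change      0.02707    -0.01805
  Equil        0.0376     0.02204
  solve Keq expr → x = -0.009024; check Q = 9.139
Then remove 0.003258 M of E.
Step 2:
                    X           E
  Initial      0.0376     0.01878
  Change    -0.002125    0.001416
  Equil       0.03548      0.0202
  solve Keq expr → x = 7.0821e-04; check Q = 9.139
Then add 0.02197 M of E.
Step 3:
                    X           E
  Initial     0.03548     0.04217
  Change      0.01374   -0.009161
  Equil       0.04922     0.03301
  solve Keq expr → x = -0.004581; check Q = 9.139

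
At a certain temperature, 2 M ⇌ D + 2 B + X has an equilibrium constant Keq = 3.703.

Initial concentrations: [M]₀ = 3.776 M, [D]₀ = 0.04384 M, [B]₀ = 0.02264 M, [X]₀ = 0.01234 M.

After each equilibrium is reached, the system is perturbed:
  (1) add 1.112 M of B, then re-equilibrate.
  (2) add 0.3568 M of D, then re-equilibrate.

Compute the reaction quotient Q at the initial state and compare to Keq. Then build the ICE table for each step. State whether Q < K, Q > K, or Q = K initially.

Q₀ = 1.9448e-08; Q < K (proceeds forward)

Q₀ = 1.9448e-08 vs Keq = 3.703 ⇒ Q<K, forward
Step 1:
                    M           D           B           X
  Initial       3.776     0.04384     0.02264     0.01234
  Change       -2.324       1.162       2.324       1.162
  Equil         1.452       1.206       2.347       1.175
  solve Keq expr → x = 1.162; check Q = 3.703
Then add 1.112 M of B.
Step 2:
                    M           D           B           X
  Initial       1.452       1.206       3.459       1.175
  Change       0.2814     -0.1407     -0.2814     -0.1407
  Equil         1.733       1.065       3.178       1.034
  solve Keq expr → x = -0.1407; check Q = 3.703
Then add 0.3568 M of D.
Step 3:
                    M           D           B           X
  Initial       1.733       1.422       3.178       1.034
  Change       0.1105    -0.05523     -0.1105    -0.05523
  Equil         1.843       1.367       3.067      0.9786
  solve Keq expr → x = -0.05523; check Q = 3.703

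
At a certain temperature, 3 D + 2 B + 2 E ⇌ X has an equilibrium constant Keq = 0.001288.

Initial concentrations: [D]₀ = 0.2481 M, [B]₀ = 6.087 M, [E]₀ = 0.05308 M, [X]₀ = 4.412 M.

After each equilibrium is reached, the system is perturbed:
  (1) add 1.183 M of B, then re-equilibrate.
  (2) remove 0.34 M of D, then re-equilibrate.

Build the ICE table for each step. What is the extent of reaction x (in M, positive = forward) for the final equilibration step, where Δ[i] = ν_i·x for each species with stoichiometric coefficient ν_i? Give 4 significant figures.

Q₀ = 2767 vs Keq = 0.001288 ⇒ Q>K, reverse
Step 1:
                  D         B         E         X
  Initial    0.2481     6.087   0.05308     4.412
  Change       2.37      1.58      1.58   -0.7899
  Equil       2.618     7.667     1.633     3.622
  solve Keq expr → x = -0.7899; check Q = 0.001288
Then add 1.183 M of B.
Step 2:
                  D         B         E         X
  Initial     2.618      8.85     1.633     3.622
  Change    -0.1272   -0.0848   -0.0848    0.0424
  Equil       2.491     8.765     1.548     3.664
  solve Keq expr → x = 0.0424; check Q = 0.001288
Then remove 0.34 M of D.
Step 3:
                  D         B         E         X
  Initial     2.151     8.765     1.548     3.664
  Change     0.1827    0.1218    0.1218  -0.06088
  Equil       2.333     8.887      1.67     3.604
  solve Keq expr → x = -0.06088; check Q = 0.001288

x = -0.06088 M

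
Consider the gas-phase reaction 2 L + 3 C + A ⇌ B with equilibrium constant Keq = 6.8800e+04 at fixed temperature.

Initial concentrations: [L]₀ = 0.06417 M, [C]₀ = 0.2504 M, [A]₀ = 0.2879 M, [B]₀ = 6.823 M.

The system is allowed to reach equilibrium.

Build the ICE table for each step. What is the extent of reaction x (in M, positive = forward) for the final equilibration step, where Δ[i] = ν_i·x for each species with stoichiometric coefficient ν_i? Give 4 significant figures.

Q₀ = 3.6658e+05 vs Keq = 6.8800e+04 ⇒ Q>K, reverse
Step 1:
                    L           C           A           B
  Initial     0.06417      0.2504      0.2879       6.823
  Change       0.0397     0.05956     0.01985    -0.01985
  Equil        0.1039        0.31      0.3078       6.803
  solve Keq expr → x = -0.01985; check Q = 6.8800e+04

x = -0.01985 M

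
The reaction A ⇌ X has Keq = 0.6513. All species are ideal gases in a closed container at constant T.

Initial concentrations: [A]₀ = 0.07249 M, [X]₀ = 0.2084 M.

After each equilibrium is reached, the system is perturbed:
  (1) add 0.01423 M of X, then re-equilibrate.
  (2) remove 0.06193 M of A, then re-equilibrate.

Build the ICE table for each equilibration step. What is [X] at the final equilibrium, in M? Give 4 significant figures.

Q₀ = 2.875 vs Keq = 0.6513 ⇒ Q>K, reverse
Step 1:
                   A          X
  init       0.07249     0.2084
  Δ          0.09761   -0.09761
  eq          0.1701     0.1108
  solve Keq expr → x = -0.09761; check Q = 0.6513
Then add 0.01423 M of X.
Step 2:
                   A          X
  init        0.1701      0.125
  Δ         0.008617  -0.008617
  eq          0.1787     0.1164
  solve Keq expr → x = -0.008617; check Q = 0.6513
Then remove 0.06193 M of A.
Step 3:
                   A          X
  init        0.1168     0.1164
  Δ          0.02443   -0.02443
  eq          0.1412    0.09197
  solve Keq expr → x = -0.02443; check Q = 0.6513

[X]_eq = 0.09197 M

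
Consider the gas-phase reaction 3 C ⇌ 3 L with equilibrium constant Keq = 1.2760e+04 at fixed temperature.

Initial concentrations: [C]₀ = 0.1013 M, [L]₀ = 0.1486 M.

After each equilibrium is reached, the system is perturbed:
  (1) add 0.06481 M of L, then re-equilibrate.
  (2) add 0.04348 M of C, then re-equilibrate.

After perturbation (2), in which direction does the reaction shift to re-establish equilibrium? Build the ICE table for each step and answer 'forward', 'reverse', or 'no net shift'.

Direction: forward

Q₀ = 3.157 vs Keq = 1.2760e+04 ⇒ Q<K, forward
Step 1:
                  C         L
  init       0.1013    0.1486
  Δ        -0.09104   0.09104
  eq        0.01026    0.2396
  solve Keq expr → x = 0.03035; check Q = 1.2760e+04
Then add 0.06481 M of L.
Step 2:
                  C         L
  init      0.01026    0.3045
  Δ         0.00266  -0.00266
  eq        0.01292    0.3018
  solve Keq expr → x = -8.8655e-04; check Q = 1.2760e+04
Then add 0.04348 M of C.
Step 3:
                  C         L
  init       0.0564    0.3018
  Δ         -0.0417    0.0417
  eq         0.0147    0.3435
  solve Keq expr → x = 0.0139; check Q = 1.2760e+04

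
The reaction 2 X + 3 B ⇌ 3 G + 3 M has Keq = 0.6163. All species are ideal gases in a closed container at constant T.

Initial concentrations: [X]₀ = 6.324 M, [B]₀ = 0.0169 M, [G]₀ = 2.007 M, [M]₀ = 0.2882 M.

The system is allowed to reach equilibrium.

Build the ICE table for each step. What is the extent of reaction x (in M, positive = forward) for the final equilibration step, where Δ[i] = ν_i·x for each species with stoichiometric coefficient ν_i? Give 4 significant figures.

x = -0.03441 M

Q₀ = 1002 vs Keq = 0.6163 ⇒ Q>K, reverse
Step 1:
                    X           B           G           M
  I             6.324      0.0169       2.007      0.2882
  C           0.06882      0.1032     -0.1032     -0.1032
  E             6.393      0.1201       1.904       0.185
  solve Keq expr → x = -0.03441; check Q = 0.6163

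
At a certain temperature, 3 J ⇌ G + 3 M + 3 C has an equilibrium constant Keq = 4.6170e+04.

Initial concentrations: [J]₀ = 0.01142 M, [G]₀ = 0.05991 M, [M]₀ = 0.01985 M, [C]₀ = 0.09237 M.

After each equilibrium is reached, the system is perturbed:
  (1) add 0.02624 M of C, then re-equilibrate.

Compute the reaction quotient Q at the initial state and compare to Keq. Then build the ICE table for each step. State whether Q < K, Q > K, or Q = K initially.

Q₀ = 2.4796e-04 vs Keq = 4.6170e+04 ⇒ Q<K, forward
Step 1:
                   J          G          M          C
  Initial    0.01142    0.05991    0.01985    0.09237
  Change    -0.01138   0.003795    0.01138    0.01138
  Equil   3.6077e-05     0.0637    0.03123     0.1038
  solve Keq expr → x = 0.003795; check Q = 4.6170e+04
Then add 0.02624 M of C.
Step 2:
                   J          G          M          C
  Initial 3.6077e-05     0.0637    0.03123       0.13
  Change  9.1071e-06 -3.0357e-06 -9.1071e-06 -9.1071e-06
  Equil   4.5184e-05     0.0637    0.03122       0.13
  solve Keq expr → x = -3.0357e-06; check Q = 4.6170e+04

Q₀ = 2.4796e-04; Q < K (proceeds forward)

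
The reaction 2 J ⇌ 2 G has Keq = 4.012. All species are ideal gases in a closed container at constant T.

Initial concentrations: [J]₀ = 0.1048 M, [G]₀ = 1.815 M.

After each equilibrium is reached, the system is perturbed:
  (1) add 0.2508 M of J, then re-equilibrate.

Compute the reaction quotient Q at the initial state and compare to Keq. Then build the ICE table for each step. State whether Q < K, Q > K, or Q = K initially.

Q₀ = 299.9 vs Keq = 4.012 ⇒ Q>K, reverse
Step 1:
                  J         G
  Initial    0.1048     1.815
  Change     0.5345   -0.5345
  Equil      0.6393     1.281
  solve Keq expr → x = -0.2672; check Q = 4.012
Then add 0.2508 M of J.
Step 2:
                  J         G
  Initial    0.8901     1.281
  Change    -0.1673    0.1673
  Equil      0.7228     1.448
  solve Keq expr → x = 0.08364; check Q = 4.012

Q₀ = 299.9; Q > K (proceeds reverse)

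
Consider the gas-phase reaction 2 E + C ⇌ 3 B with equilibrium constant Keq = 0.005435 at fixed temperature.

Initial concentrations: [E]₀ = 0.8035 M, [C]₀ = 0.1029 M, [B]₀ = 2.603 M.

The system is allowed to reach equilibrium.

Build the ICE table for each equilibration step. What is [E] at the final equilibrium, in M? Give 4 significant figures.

Q₀ = 265.5 vs Keq = 0.005435 ⇒ Q>K, reverse
Step 1:
                  E         C         B
  init       0.8035    0.1029     2.603
  Δ           1.538    0.7689    -2.307
  eq          2.341    0.8718    0.2962
  solve Keq expr → x = -0.7689; check Q = 0.005435

[E]_eq = 2.341 M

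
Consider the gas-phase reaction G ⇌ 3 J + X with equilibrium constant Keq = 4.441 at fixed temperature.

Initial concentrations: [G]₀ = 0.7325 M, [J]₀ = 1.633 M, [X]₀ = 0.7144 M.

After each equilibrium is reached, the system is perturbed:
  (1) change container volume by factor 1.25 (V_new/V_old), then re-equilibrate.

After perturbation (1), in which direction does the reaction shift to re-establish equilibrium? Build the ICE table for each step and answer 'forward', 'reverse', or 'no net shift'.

Q₀ = 4.247 vs Keq = 4.441 ⇒ Q<K, forward
Step 1:
                    G           J           X
  I            0.7325       1.633      0.7144
  C         -0.005412     0.01624    0.005412
  E            0.7271       1.649      0.7198
  solve Keq expr → x = 0.005412; check Q = 4.441
Then change container volume by factor 1.25 (V_new/V_old).
Step 2:
                    G           J           X
  I            0.5817       1.319      0.5758
  C          -0.06823      0.2047     0.06823
  E            0.5134       1.524      0.6441
  solve Keq expr → x = 0.06823; check Q = 4.441

Direction: forward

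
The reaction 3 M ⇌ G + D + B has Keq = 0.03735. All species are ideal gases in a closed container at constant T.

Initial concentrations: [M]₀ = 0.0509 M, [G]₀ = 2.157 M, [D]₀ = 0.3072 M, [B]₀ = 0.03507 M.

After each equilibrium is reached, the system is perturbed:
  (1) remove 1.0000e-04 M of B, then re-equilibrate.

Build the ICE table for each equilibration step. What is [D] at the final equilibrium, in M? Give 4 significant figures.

Q₀ = 176.2 vs Keq = 0.03735 ⇒ Q>K, reverse
Step 1:
                  M         G         D         B
  I          0.0509     2.157    0.3072   0.03507
  C          0.1045  -0.03483  -0.03483  -0.03483
  E          0.1554     2.122    0.2724 2.4241e-04
  solve Keq expr → x = -0.03483; check Q = 0.03735
Then remove 1.0000e-04 M of B.
Step 2:
                  M         G         D         B
  I          0.1554     2.122    0.2724 1.4241e-04
  C       -2.9556e-04 9.8521e-05 9.8521e-05 9.8521e-05
  E          0.1551     2.122    0.2725 2.4093e-04
  solve Keq expr → x = 9.8521e-05; check Q = 0.03735

[D]_eq = 0.2725 M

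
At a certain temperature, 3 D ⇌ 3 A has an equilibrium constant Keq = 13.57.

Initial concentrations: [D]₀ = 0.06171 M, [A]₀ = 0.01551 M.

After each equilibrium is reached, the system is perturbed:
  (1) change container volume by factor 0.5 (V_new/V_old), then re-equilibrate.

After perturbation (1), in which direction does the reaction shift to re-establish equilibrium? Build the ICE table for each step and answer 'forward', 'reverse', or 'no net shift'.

Direction: no net shift

Q₀ = 0.01588 vs Keq = 13.57 ⇒ Q<K, forward
Step 1:
                  D         A
  Initial   0.06171   0.01551
  Change    -0.0389    0.0389
  Equil     0.02281   0.05441
  solve Keq expr → x = 0.01297; check Q = 13.57
Then change container volume by factor 0.5 (V_new/V_old).
Step 2:
                  D         A
  Initial   0.04562    0.1088
  Change          0         0
  Equil     0.04562    0.1088
  solve Keq expr → x = 0; check Q = 13.57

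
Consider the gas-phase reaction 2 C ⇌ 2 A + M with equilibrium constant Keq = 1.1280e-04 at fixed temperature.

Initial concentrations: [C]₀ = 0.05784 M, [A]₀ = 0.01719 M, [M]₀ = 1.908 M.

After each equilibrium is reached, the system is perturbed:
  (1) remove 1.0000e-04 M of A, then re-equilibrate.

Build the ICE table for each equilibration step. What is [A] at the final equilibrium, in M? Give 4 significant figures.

Q₀ = 0.1685 vs Keq = 1.1280e-04 ⇒ Q>K, reverse
Step 1:
                    C           A           M
  I           0.05784     0.01719       1.908
  C           0.01662    -0.01662   -0.008308
  E           0.07446  5.7374e-04         1.9
  solve Keq expr → x = -0.008308; check Q = 1.1280e-04
Then remove 1.0000e-04 M of A.
Step 2:
                    C           A           M
  I           0.07446  4.7374e-04         1.9
  C       -9.9228e-05  9.9228e-05  4.9614e-05
  E           0.07436  5.7297e-04         1.9
  solve Keq expr → x = 4.9614e-05; check Q = 1.1280e-04

[A]_eq = 5.7297e-04 M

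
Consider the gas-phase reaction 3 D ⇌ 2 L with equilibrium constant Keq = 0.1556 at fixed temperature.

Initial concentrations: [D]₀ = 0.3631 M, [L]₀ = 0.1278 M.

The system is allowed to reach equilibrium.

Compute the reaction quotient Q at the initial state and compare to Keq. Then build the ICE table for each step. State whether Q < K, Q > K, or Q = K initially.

Q₀ = 0.3412 vs Keq = 0.1556 ⇒ Q>K, reverse
Step 1:
                  D         L
  init       0.3631    0.1278
  Δ         0.04017  -0.02678
  eq         0.4033     0.101
  solve Keq expr → x = -0.01339; check Q = 0.1556

Q₀ = 0.3412; Q > K (proceeds reverse)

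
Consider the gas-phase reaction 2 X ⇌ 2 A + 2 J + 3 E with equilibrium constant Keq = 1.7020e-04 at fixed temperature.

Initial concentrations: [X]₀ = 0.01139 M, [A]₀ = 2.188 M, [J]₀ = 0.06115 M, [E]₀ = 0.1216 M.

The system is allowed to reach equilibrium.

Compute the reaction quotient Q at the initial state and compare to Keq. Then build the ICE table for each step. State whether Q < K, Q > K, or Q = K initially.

Q₀ = 0.2481 vs Keq = 1.7020e-04 ⇒ Q>K, reverse
Step 1:
                   X          A          J          E
  init       0.01139      2.188    0.06115     0.1216
  Δ          0.04034   -0.04034   -0.04034   -0.06051
  eq         0.05173      2.148    0.02081    0.06109
  solve Keq expr → x = -0.02017; check Q = 1.7020e-04

Q₀ = 0.2481; Q > K (proceeds reverse)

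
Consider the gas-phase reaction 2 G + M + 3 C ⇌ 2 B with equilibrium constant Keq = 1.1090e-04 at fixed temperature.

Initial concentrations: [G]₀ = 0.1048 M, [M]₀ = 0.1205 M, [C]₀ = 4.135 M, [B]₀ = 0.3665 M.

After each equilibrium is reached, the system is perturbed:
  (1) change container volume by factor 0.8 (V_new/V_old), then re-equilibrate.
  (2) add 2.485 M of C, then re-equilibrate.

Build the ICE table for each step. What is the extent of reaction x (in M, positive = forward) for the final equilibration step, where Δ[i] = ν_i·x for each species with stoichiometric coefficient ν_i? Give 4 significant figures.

x = 0.01372 M

Q₀ = 1.436 vs Keq = 1.1090e-04 ⇒ Q>K, reverse
Step 1:
                    G           M           C           B
  Initial      0.1048      0.1205       4.135      0.3665
  Change       0.3411      0.1706      0.5117     -0.3411
  Equil        0.4459      0.2911       4.647     0.02538
  solve Keq expr → x = -0.1706; check Q = 1.1090e-04
Then change container volume by factor 0.8 (V_new/V_old).
Step 2:
                    G           M           C           B
  Initial      0.5574      0.3638       5.808     0.03172
  Change     -0.01564   -0.007821    -0.02346     0.01564
  Equil        0.5418       0.356       5.785     0.04736
  solve Keq expr → x = 0.007821; check Q = 1.1090e-04
Then add 2.485 M of C.
Step 3:
                    G           M           C           B
  Initial      0.5418       0.356        8.27     0.04736
  Change     -0.02744    -0.01372    -0.04115     0.02744
  Equil        0.5143      0.3423       8.229      0.0748
  solve Keq expr → x = 0.01372; check Q = 1.1090e-04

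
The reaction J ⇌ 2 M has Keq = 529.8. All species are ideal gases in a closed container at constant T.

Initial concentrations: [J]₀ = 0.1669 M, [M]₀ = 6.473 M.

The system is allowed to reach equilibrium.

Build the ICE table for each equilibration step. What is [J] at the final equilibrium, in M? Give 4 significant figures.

Q₀ = 251 vs Keq = 529.8 ⇒ Q<K, forward
Step 1:
                   J          M
  I           0.1669      6.473
  C         -0.08367     0.1673
  E          0.08323       6.64
  solve Keq expr → x = 0.08367; check Q = 529.8

[J]_eq = 0.08323 M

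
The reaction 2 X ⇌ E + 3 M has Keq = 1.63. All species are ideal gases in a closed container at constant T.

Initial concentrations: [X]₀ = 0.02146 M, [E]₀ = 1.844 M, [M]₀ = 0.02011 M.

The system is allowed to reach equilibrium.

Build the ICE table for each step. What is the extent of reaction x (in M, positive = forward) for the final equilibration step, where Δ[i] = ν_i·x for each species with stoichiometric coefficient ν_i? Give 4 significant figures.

x = 0.00652 M

Q₀ = 0.03256 vs Keq = 1.63 ⇒ Q<K, forward
Step 1:
                    X           E           M
  init        0.02146       1.844     0.02011
  Δ          -0.01304     0.00652     0.01956
  eq         0.008419       1.851     0.03967
  solve Keq expr → x = 0.00652; check Q = 1.63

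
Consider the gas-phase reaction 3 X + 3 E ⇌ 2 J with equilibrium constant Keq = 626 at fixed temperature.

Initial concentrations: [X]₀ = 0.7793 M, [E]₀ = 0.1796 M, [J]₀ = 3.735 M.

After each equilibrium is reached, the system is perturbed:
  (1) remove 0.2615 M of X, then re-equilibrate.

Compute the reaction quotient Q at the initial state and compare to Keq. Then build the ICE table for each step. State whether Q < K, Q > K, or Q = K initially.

Q₀ = 5088; Q > K (proceeds reverse)

Q₀ = 5088 vs Keq = 626 ⇒ Q>K, reverse
Step 1:
                   X          E          J
  I           0.7793     0.1796      3.735
  C           0.1264     0.1264   -0.08427
  E           0.9057      0.306      3.651
  solve Keq expr → x = -0.04214; check Q = 626
Then remove 0.2615 M of X.
Step 2:
                   X          E          J
  I           0.6442      0.306      3.651
  C          0.07552    0.07552   -0.05035
  E           0.7197     0.3815        3.6
  solve Keq expr → x = -0.02517; check Q = 626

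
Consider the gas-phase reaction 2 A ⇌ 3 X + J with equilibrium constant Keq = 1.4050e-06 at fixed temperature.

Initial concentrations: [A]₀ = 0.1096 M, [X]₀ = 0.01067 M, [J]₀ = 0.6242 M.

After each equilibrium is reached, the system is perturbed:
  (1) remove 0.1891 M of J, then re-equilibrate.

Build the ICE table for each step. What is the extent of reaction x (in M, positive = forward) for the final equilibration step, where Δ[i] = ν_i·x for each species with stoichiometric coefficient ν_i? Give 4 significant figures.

x = 1.3077e-04 M

Q₀ = 6.3124e-05 vs Keq = 1.4050e-06 ⇒ Q>K, reverse
Step 1:
                  A         X         J
  init       0.1096   0.01067    0.6242
  Δ        0.005049 -0.007573 -0.002524
  eq         0.1146  0.003097    0.6217
  solve Keq expr → x = -0.002524; check Q = 1.4050e-06
Then remove 0.1891 M of J.
Step 2:
                  A         X         J
  init       0.1146  0.003097    0.4326
  Δ       -2.6153e-04 3.9230e-04 1.3077e-04
  eq         0.1144  0.003489    0.4327
  solve Keq expr → x = 1.3077e-04; check Q = 1.4050e-06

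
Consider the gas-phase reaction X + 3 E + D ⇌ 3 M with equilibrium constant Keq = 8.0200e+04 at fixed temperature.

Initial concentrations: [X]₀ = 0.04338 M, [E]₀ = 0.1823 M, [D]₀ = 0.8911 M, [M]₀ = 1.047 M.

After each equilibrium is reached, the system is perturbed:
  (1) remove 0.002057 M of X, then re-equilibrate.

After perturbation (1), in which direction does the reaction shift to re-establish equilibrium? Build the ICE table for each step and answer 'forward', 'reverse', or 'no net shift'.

Direction: reverse

Q₀ = 4901 vs Keq = 8.0200e+04 ⇒ Q<K, forward
Step 1:
                   X          E          D          M
  init       0.04338     0.1823     0.8911      1.047
  Δ         -0.02574   -0.07721   -0.02574    0.07721
  eq         0.01764     0.1051     0.8654      1.124
  solve Keq expr → x = 0.02574; check Q = 8.0200e+04
Then remove 0.002057 M of X.
Step 2:
                   X          E          D          M
  init       0.01558     0.1051     0.8654      1.124
  Δ       7.9244e-04   0.002377 7.9244e-04  -0.002377
  eq         0.01638     0.1075     0.8662      1.122
  solve Keq expr → x = -7.9244e-04; check Q = 8.0200e+04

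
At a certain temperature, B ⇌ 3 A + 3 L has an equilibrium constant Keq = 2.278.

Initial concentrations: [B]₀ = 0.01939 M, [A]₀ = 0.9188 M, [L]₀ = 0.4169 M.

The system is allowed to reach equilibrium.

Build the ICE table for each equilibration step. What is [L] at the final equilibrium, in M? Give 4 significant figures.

[L]_eq = 0.4078 M

Q₀ = 2.899 vs Keq = 2.278 ⇒ Q>K, reverse
Step 1:
                    B           A           L
  I           0.01939      0.9188      0.4169
  C          0.003027    -0.00908    -0.00908
  E           0.02242      0.9097      0.4078
  solve Keq expr → x = -0.003027; check Q = 2.278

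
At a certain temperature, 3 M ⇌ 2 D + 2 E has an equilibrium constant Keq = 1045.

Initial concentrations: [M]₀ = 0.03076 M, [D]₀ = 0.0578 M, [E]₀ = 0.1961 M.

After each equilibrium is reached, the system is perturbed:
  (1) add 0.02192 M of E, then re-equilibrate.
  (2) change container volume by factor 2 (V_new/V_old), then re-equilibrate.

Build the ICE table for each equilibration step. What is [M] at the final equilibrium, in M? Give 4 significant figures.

[M]_eq = 0.002643 M

Q₀ = 4.414 vs Keq = 1045 ⇒ Q<K, forward
Step 1:
                    M           D           E
  Initial     0.03076      0.0578      0.1961
  Change     -0.02457     0.01638     0.01638
  Equil      0.006195     0.07418      0.2125
  solve Keq expr → x = 0.008188; check Q = 1045
Then add 0.02192 M of E.
Step 2:
                    M           D           E
  Initial    0.006195     0.07418      0.2344
  Change   3.9826e-04 -2.6551e-04 -2.6551e-04
  Equil      0.006593     0.07391      0.2341
  solve Keq expr → x = -1.3275e-04; check Q = 1045
Then change container volume by factor 2 (V_new/V_old).
Step 3:
                    M           D           E
  Initial    0.003296     0.03696      0.1171
  Change  -6.5301e-04  4.3534e-04  4.3534e-04
  Equil      0.002643     0.03739      0.1175
  solve Keq expr → x = 2.1767e-04; check Q = 1045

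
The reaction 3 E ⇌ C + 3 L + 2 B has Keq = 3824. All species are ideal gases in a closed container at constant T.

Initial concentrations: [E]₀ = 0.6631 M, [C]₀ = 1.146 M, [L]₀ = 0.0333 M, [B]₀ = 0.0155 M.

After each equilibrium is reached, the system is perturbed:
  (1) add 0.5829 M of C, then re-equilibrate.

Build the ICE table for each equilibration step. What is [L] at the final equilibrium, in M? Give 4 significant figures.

Q₀ = 3.4869e-08 vs Keq = 3824 ⇒ Q<K, forward
Step 1:
                   E          C          L          B
  Initial     0.6631      1.146     0.0333     0.0155
  Change     -0.6357     0.2119     0.6357     0.4238
  Equil      0.02738      1.358      0.669     0.4393
  solve Keq expr → x = 0.2119; check Q = 3824
Then add 0.5829 M of C.
Step 2:
                   E          C          L          B
  Initial    0.02738      1.941      0.669     0.4393
  Change    0.003208  -0.001069  -0.003208  -0.002139
  Equil      0.03059       1.94     0.6658     0.4372
  solve Keq expr → x = -0.001069; check Q = 3824

[L]_eq = 0.6658 M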